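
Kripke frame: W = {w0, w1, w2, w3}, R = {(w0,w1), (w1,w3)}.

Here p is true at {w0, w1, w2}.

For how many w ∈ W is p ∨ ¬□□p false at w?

1

w0: p is T, ¬□□p is T. ✓
w1: p is T, ¬□□p is F. ✓
w2: p is T, ¬□□p is F. ✓
w3: p is F, ¬□□p is F. ✗
Satisfying worlds: {w0, w1, w2}.
So p ∨ ¬□□p fails at the other 1 world.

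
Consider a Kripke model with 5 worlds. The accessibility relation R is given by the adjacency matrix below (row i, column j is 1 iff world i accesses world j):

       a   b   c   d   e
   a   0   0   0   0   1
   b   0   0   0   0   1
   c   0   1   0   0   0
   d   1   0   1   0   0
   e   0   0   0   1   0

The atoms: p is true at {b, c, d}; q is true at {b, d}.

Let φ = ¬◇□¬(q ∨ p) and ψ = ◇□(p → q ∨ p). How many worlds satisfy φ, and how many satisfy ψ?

3 and 5

For ¬◇□¬(q ∨ p):
a: ◇□¬(q ∨ p) is F. ✓
b: ◇□¬(q ∨ p) is F. ✓
c: ◇□¬(q ∨ p) is T. ✗
d: ◇□¬(q ∨ p) is T. ✗
e: ◇□¬(q ∨ p) is F. ✓
— 3 worlds.
For ◇□(p → q ∨ p):
a: successors {e}; □(p → q ∨ p) there: e:T. ✓
b: successors {e}; □(p → q ∨ p) there: e:T. ✓
c: successors {b}; □(p → q ∨ p) there: b:T. ✓
d: successors {a, c}; □(p → q ∨ p) there: a:T, c:T. ✓
e: successors {d}; □(p → q ∨ p) there: d:T. ✓
— 5 worlds.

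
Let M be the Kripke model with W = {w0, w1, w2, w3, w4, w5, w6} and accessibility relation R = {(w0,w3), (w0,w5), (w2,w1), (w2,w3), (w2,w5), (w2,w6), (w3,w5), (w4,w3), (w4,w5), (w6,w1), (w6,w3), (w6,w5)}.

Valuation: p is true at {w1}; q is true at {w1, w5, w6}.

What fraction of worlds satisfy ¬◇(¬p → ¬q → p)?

2/7

w0: ◇(¬p → ¬q → p) is T. ✗
w1: ◇(¬p → ¬q → p) is F. ✓
w2: ◇(¬p → ¬q → p) is T. ✗
w3: ◇(¬p → ¬q → p) is T. ✗
w4: ◇(¬p → ¬q → p) is T. ✗
w5: ◇(¬p → ¬q → p) is F. ✓
w6: ◇(¬p → ¬q → p) is T. ✗
That's 2 of 7 worlds, so 2/7.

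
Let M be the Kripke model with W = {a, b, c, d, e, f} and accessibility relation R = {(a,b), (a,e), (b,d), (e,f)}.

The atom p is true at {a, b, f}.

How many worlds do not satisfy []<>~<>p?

2

a: successors {b, e}; <>~<>p there: b:T, e:T. ✓
b: successors {d}; <>~<>p there: d:F. ✗
c: no successors, so []<>~<>p holds vacuously. ✓
d: no successors, so []<>~<>p holds vacuously. ✓
e: successors {f}; <>~<>p there: f:F. ✗
f: no successors, so []<>~<>p holds vacuously. ✓
Satisfying worlds: {a, c, d, f}.
So []<>~<>p fails at the other 2 worlds.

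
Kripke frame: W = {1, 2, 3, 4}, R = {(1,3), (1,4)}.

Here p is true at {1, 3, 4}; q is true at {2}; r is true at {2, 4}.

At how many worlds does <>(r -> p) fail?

1: successors {3, 4}; r -> p there: 3:T, 4:T. ✓
2: no successors, so <>(r -> p) fails. ✗
3: no successors, so <>(r -> p) fails. ✗
4: no successors, so <>(r -> p) fails. ✗
Satisfying worlds: {1}.
So <>(r -> p) fails at the other 3 worlds.

3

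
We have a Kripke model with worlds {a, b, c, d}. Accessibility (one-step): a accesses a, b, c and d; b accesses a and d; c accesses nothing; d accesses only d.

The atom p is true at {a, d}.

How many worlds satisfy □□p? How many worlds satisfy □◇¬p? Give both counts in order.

2 and 1

For □□p:
a: successors {a, b, c, d}; □p there: a:F, b:T, c:T, d:T. ✗
b: successors {a, d}; □p there: a:F, d:T. ✗
c: no successors, so □□p holds vacuously. ✓
d: successors {d}; □p there: d:T. ✓
— 2 worlds.
For □◇¬p:
a: successors {a, b, c, d}; ◇¬p there: a:T, b:F, c:F, d:F. ✗
b: successors {a, d}; ◇¬p there: a:T, d:F. ✗
c: no successors, so □◇¬p holds vacuously. ✓
d: successors {d}; ◇¬p there: d:F. ✗
— 1 world.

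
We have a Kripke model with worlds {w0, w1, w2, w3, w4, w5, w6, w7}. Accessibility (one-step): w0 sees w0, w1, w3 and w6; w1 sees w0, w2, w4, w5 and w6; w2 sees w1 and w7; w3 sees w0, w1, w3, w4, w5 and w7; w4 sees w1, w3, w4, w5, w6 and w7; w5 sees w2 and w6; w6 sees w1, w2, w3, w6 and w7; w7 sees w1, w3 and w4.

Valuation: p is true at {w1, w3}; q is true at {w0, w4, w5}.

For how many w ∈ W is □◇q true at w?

2

w0: successors {w0, w1, w3, w6}; ◇q there: w0:T, w1:T, w3:T, w6:F. ✗
w1: successors {w0, w2, w4, w5, w6}; ◇q there: w0:T, w2:F, w4:T, w5:F, w6:F. ✗
w2: successors {w1, w7}; ◇q there: w1:T, w7:T. ✓
w3: successors {w0, w1, w3, w4, w5, w7}; ◇q there: w0:T, w1:T, w3:T, w4:T, w5:F, w7:T. ✗
w4: successors {w1, w3, w4, w5, w6, w7}; ◇q there: w1:T, w3:T, w4:T, w5:F, w6:F, w7:T. ✗
w5: successors {w2, w6}; ◇q there: w2:F, w6:F. ✗
w6: successors {w1, w2, w3, w6, w7}; ◇q there: w1:T, w2:F, w3:T, w6:F, w7:T. ✗
w7: successors {w1, w3, w4}; ◇q there: w1:T, w3:T, w4:T. ✓
Satisfying worlds: {w2, w7}.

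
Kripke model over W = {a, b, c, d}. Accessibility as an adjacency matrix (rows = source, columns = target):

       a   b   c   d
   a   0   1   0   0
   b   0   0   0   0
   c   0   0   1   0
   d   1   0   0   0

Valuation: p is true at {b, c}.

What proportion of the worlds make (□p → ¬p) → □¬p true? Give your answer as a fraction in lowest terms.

a: □p → ¬p is T, □¬p is F. ✗
b: □p → ¬p is F, □¬p is T. ✓
c: □p → ¬p is F, □¬p is F. ✓
d: □p → ¬p is T, □¬p is T. ✓
That's 3 of 4 worlds, so 3/4.

3/4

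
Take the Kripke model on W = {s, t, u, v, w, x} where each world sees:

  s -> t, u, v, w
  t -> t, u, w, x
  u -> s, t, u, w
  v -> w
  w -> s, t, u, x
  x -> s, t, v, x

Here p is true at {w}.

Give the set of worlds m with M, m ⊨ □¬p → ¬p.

{s, t, u, v, x}

s: □¬p is F, ¬p is T. ✓
t: □¬p is F, ¬p is T. ✓
u: □¬p is F, ¬p is T. ✓
v: □¬p is F, ¬p is T. ✓
w: □¬p is T, ¬p is F. ✗
x: □¬p is T, ¬p is T. ✓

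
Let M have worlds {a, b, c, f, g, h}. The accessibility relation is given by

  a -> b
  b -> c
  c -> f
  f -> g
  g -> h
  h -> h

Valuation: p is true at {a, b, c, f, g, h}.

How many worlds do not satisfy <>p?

0

a: successors {b}; p there: b:T. ✓
b: successors {c}; p there: c:T. ✓
c: successors {f}; p there: f:T. ✓
f: successors {g}; p there: g:T. ✓
g: successors {h}; p there: h:T. ✓
h: successors {h}; p there: h:T. ✓
Satisfying worlds: {a, b, c, f, g, h}.
So <>p fails at the other 0 worlds.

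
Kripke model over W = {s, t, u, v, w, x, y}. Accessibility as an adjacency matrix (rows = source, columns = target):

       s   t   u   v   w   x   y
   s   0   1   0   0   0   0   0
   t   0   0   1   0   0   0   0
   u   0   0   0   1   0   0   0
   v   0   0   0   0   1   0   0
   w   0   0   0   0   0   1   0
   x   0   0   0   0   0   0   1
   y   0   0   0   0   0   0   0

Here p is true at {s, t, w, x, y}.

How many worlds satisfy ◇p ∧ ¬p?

1

s: ◇p is T, ¬p is F. ✗
t: ◇p is F, ¬p is F. ✗
u: ◇p is F, ¬p is T. ✗
v: ◇p is T, ¬p is T. ✓
w: ◇p is T, ¬p is F. ✗
x: ◇p is T, ¬p is F. ✗
y: ◇p is F, ¬p is F. ✗
Satisfying worlds: {v}.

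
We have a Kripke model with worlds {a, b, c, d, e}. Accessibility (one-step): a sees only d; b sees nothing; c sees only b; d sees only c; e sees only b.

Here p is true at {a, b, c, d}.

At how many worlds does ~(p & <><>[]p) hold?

3

a: p & <><>[]p is T. ✗
b: p & <><>[]p is F. ✓
c: p & <><>[]p is F. ✓
d: p & <><>[]p is T. ✗
e: p & <><>[]p is F. ✓
Satisfying worlds: {b, c, e}.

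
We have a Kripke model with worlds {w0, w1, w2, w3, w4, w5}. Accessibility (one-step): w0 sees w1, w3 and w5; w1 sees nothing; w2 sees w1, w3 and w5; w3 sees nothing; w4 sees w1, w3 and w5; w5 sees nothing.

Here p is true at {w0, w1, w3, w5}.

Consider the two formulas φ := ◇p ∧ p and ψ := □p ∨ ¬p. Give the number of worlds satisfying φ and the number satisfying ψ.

For ◇p ∧ p:
w0: ◇p is T, p is T. ✓
w1: ◇p is F, p is T. ✗
w2: ◇p is T, p is F. ✗
w3: ◇p is F, p is T. ✗
w4: ◇p is T, p is F. ✗
w5: ◇p is F, p is T. ✗
— 1 world.
For □p ∨ ¬p:
w0: □p is T, ¬p is F. ✓
w1: □p is T, ¬p is F. ✓
w2: □p is T, ¬p is T. ✓
w3: □p is T, ¬p is F. ✓
w4: □p is T, ¬p is T. ✓
w5: □p is T, ¬p is F. ✓
— 6 worlds.

1 and 6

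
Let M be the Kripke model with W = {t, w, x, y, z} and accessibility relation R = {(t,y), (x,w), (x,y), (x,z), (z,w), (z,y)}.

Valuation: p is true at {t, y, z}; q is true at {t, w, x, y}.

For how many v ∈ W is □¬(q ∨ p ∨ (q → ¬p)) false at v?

t: successors {y}; ¬(q ∨ p ∨ (q → ¬p)) there: y:F. ✗
w: no successors, so □¬(q ∨ p ∨ (q → ¬p)) holds vacuously. ✓
x: successors {w, y, z}; ¬(q ∨ p ∨ (q → ¬p)) there: w:F, y:F, z:F. ✗
y: no successors, so □¬(q ∨ p ∨ (q → ¬p)) holds vacuously. ✓
z: successors {w, y}; ¬(q ∨ p ∨ (q → ¬p)) there: w:F, y:F. ✗
Satisfying worlds: {w, y}.
So □¬(q ∨ p ∨ (q → ¬p)) fails at the other 3 worlds.

3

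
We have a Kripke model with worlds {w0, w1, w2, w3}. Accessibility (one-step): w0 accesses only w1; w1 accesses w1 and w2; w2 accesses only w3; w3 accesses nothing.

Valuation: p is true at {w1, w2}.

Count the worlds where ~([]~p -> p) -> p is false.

1

w0: ~([]~p -> p) is F, p is F. ✓
w1: ~([]~p -> p) is F, p is T. ✓
w2: ~([]~p -> p) is F, p is T. ✓
w3: ~([]~p -> p) is T, p is F. ✗
Satisfying worlds: {w0, w1, w2}.
So ~([]~p -> p) -> p fails at the other 1 world.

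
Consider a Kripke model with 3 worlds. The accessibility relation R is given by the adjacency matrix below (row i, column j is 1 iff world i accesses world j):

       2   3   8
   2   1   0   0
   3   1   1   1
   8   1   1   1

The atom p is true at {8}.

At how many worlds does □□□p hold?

0

2: successors {2}; □□p there: 2:F. ✗
3: successors {2, 3, 8}; □□p there: 2:F, 3:F, 8:F. ✗
8: successors {2, 3, 8}; □□p there: 2:F, 3:F, 8:F. ✗
Satisfying worlds: ∅.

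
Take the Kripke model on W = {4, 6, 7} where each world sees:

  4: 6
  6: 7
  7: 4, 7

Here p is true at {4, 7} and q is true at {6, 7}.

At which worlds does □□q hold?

{4}

4: successors {6}; □q there: 6:T. ✓
6: successors {7}; □q there: 7:F. ✗
7: successors {4, 7}; □q there: 4:T, 7:F. ✗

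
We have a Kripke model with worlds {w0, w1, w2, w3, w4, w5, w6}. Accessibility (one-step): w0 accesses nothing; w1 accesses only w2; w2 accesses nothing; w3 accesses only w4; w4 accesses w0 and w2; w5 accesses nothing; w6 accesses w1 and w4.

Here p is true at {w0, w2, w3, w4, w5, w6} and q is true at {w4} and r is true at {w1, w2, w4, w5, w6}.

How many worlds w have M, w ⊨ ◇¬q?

w0: no successors, so ◇¬q fails. ✗
w1: successors {w2}; ¬q there: w2:T. ✓
w2: no successors, so ◇¬q fails. ✗
w3: successors {w4}; ¬q there: w4:F. ✗
w4: successors {w0, w2}; ¬q there: w0:T, w2:T. ✓
w5: no successors, so ◇¬q fails. ✗
w6: successors {w1, w4}; ¬q there: w1:T, w4:F. ✓
Satisfying worlds: {w1, w4, w6}.

3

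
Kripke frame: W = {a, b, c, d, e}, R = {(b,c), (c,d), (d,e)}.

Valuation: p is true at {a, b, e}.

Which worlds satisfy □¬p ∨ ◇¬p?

a: □¬p is T, ◇¬p is F. ✓
b: □¬p is T, ◇¬p is T. ✓
c: □¬p is T, ◇¬p is T. ✓
d: □¬p is F, ◇¬p is F. ✗
e: □¬p is T, ◇¬p is F. ✓

{a, b, c, e}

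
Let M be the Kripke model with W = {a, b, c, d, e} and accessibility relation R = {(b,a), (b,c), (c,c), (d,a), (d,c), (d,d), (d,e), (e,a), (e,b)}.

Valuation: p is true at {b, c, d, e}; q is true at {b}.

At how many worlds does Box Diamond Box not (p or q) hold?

a: no successors, so Box Diamond Box not (p or q) holds vacuously. ✓
b: successors {a, c}; Diamond Box not (p or q) there: a:F, c:F. ✗
c: successors {c}; Diamond Box not (p or q) there: c:F. ✗
d: successors {a, c, d, e}; Diamond Box not (p or q) there: a:F, c:F, d:T, e:T. ✗
e: successors {a, b}; Diamond Box not (p or q) there: a:F, b:T. ✗
Satisfying worlds: {a}.

1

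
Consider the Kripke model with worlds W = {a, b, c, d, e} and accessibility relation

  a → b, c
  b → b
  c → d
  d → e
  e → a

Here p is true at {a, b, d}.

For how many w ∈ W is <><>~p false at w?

3

a: successors {b, c}; <>~p there: b:F, c:F. ✗
b: successors {b}; <>~p there: b:F. ✗
c: successors {d}; <>~p there: d:T. ✓
d: successors {e}; <>~p there: e:F. ✗
e: successors {a}; <>~p there: a:T. ✓
Satisfying worlds: {c, e}.
So <><>~p fails at the other 3 worlds.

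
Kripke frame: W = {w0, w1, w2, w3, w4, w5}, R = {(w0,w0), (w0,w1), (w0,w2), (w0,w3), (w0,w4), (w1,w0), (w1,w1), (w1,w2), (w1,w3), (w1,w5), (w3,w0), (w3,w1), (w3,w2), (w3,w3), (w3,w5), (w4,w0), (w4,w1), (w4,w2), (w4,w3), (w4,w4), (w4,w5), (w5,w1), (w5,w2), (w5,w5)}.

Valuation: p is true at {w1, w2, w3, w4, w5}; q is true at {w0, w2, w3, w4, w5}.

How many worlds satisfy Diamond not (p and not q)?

w0: successors {w0, w1, w2, w3, w4}; not (p and not q) there: w0:T, w1:F, w2:T, w3:T, w4:T. ✓
w1: successors {w0, w1, w2, w3, w5}; not (p and not q) there: w0:T, w1:F, w2:T, w3:T, w5:T. ✓
w2: no successors, so Diamond not (p and not q) fails. ✗
w3: successors {w0, w1, w2, w3, w5}; not (p and not q) there: w0:T, w1:F, w2:T, w3:T, w5:T. ✓
w4: successors {w0, w1, w2, w3, w4, w5}; not (p and not q) there: w0:T, w1:F, w2:T, w3:T, w4:T, w5:T. ✓
w5: successors {w1, w2, w5}; not (p and not q) there: w1:F, w2:T, w5:T. ✓
Satisfying worlds: {w0, w1, w3, w4, w5}.

5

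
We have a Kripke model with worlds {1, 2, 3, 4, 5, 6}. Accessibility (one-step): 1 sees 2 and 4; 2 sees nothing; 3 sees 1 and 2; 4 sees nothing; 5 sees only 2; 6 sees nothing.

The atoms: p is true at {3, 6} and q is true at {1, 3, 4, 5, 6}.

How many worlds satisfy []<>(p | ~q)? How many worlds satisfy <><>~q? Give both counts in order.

For []<>(p | ~q):
1: successors {2, 4}; <>(p | ~q) there: 2:F, 4:F. ✗
2: no successors, so []<>(p | ~q) holds vacuously. ✓
3: successors {1, 2}; <>(p | ~q) there: 1:T, 2:F. ✗
4: no successors, so []<>(p | ~q) holds vacuously. ✓
5: successors {2}; <>(p | ~q) there: 2:F. ✗
6: no successors, so []<>(p | ~q) holds vacuously. ✓
— 3 worlds.
For <><>~q:
1: successors {2, 4}; <>~q there: 2:F, 4:F. ✗
2: no successors, so <><>~q fails. ✗
3: successors {1, 2}; <>~q there: 1:T, 2:F. ✓
4: no successors, so <><>~q fails. ✗
5: successors {2}; <>~q there: 2:F. ✗
6: no successors, so <><>~q fails. ✗
— 1 world.

3 and 1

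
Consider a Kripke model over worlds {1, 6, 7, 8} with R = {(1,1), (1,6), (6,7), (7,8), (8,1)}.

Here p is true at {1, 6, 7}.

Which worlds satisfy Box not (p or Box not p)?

{7}

1: successors {1, 6}; not (p or Box not p) there: 1:F, 6:F. ✗
6: successors {7}; not (p or Box not p) there: 7:F. ✗
7: successors {8}; not (p or Box not p) there: 8:T. ✓
8: successors {1}; not (p or Box not p) there: 1:F. ✗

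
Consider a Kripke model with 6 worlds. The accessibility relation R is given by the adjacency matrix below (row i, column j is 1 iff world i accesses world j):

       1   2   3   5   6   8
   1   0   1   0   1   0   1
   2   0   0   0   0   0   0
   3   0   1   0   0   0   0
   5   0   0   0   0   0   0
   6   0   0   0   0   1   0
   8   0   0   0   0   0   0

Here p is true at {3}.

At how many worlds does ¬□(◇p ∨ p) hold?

1: □(◇p ∨ p) is F. ✓
2: □(◇p ∨ p) is T. ✗
3: □(◇p ∨ p) is F. ✓
5: □(◇p ∨ p) is T. ✗
6: □(◇p ∨ p) is F. ✓
8: □(◇p ∨ p) is T. ✗
Satisfying worlds: {1, 3, 6}.

3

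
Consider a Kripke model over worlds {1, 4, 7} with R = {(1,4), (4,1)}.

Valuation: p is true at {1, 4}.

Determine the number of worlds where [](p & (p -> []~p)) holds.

1: successors {4}; p & (p -> []~p) there: 4:F. ✗
4: successors {1}; p & (p -> []~p) there: 1:F. ✗
7: no successors, so [](p & (p -> []~p)) holds vacuously. ✓
Satisfying worlds: {7}.

1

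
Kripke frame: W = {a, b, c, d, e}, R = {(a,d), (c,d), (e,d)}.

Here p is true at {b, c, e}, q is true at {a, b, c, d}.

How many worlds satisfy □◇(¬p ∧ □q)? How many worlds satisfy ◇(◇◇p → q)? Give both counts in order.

2 and 3

For □◇(¬p ∧ □q):
a: successors {d}; ◇(¬p ∧ □q) there: d:F. ✗
b: no successors, so □◇(¬p ∧ □q) holds vacuously. ✓
c: successors {d}; ◇(¬p ∧ □q) there: d:F. ✗
d: no successors, so □◇(¬p ∧ □q) holds vacuously. ✓
e: successors {d}; ◇(¬p ∧ □q) there: d:F. ✗
— 2 worlds.
For ◇(◇◇p → q):
a: successors {d}; ◇◇p → q there: d:T. ✓
b: no successors, so ◇(◇◇p → q) fails. ✗
c: successors {d}; ◇◇p → q there: d:T. ✓
d: no successors, so ◇(◇◇p → q) fails. ✗
e: successors {d}; ◇◇p → q there: d:T. ✓
— 3 worlds.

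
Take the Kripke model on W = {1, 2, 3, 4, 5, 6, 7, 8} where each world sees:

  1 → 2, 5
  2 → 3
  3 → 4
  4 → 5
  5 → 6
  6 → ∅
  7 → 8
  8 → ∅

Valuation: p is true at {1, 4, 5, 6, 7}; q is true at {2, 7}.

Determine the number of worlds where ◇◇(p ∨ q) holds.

1: successors {2, 5}; ◇(p ∨ q) there: 2:F, 5:T. ✓
2: successors {3}; ◇(p ∨ q) there: 3:T. ✓
3: successors {4}; ◇(p ∨ q) there: 4:T. ✓
4: successors {5}; ◇(p ∨ q) there: 5:T. ✓
5: successors {6}; ◇(p ∨ q) there: 6:F. ✗
6: no successors, so ◇◇(p ∨ q) fails. ✗
7: successors {8}; ◇(p ∨ q) there: 8:F. ✗
8: no successors, so ◇◇(p ∨ q) fails. ✗
Satisfying worlds: {1, 2, 3, 4}.

4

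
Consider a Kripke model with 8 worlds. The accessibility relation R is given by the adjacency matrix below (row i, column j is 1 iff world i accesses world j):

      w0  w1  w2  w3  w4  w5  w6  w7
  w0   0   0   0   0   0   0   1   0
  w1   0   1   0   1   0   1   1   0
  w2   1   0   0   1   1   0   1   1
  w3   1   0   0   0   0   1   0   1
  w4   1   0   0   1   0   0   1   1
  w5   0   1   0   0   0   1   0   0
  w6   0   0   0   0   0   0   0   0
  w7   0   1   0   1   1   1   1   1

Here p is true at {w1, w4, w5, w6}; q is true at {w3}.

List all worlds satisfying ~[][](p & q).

w0: [][](p & q) is T. ✗
w1: [][](p & q) is F. ✓
w2: [][](p & q) is F. ✓
w3: [][](p & q) is F. ✓
w4: [][](p & q) is F. ✓
w5: [][](p & q) is F. ✓
w6: [][](p & q) is T. ✗
w7: [][](p & q) is F. ✓

{w1, w2, w3, w4, w5, w7}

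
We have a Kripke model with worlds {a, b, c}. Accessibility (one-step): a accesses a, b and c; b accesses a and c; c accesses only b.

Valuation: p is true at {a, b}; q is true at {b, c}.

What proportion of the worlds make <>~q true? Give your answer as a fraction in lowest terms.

a: successors {a, b, c}; ~q there: a:T, b:F, c:F. ✓
b: successors {a, c}; ~q there: a:T, c:F. ✓
c: successors {b}; ~q there: b:F. ✗
That's 2 of 3 worlds, so 2/3.

2/3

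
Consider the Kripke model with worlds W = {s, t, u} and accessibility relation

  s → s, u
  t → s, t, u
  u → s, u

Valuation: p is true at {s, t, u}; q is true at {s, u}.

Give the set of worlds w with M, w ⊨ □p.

s: successors {s, u}; p there: s:T, u:T. ✓
t: successors {s, t, u}; p there: s:T, t:T, u:T. ✓
u: successors {s, u}; p there: s:T, u:T. ✓

{s, t, u}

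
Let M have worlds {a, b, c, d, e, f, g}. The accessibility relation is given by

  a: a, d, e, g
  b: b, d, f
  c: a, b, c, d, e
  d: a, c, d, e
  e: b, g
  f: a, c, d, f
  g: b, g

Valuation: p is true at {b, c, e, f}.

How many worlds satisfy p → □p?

a: p is F, □p is F. ✓
b: p is T, □p is F. ✗
c: p is T, □p is F. ✗
d: p is F, □p is F. ✓
e: p is T, □p is F. ✗
f: p is T, □p is F. ✗
g: p is F, □p is F. ✓
Satisfying worlds: {a, d, g}.

3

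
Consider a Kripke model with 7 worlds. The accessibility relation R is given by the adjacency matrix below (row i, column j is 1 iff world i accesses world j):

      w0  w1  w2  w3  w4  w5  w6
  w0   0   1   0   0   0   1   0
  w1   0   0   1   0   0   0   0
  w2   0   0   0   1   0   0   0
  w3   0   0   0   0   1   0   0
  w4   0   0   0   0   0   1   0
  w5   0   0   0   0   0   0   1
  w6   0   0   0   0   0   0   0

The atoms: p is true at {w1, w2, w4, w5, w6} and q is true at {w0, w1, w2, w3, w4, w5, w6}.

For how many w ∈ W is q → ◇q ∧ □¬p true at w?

1

w0: q is T, ◇q ∧ □¬p is F. ✗
w1: q is T, ◇q ∧ □¬p is F. ✗
w2: q is T, ◇q ∧ □¬p is T. ✓
w3: q is T, ◇q ∧ □¬p is F. ✗
w4: q is T, ◇q ∧ □¬p is F. ✗
w5: q is T, ◇q ∧ □¬p is F. ✗
w6: q is T, ◇q ∧ □¬p is F. ✗
Satisfying worlds: {w2}.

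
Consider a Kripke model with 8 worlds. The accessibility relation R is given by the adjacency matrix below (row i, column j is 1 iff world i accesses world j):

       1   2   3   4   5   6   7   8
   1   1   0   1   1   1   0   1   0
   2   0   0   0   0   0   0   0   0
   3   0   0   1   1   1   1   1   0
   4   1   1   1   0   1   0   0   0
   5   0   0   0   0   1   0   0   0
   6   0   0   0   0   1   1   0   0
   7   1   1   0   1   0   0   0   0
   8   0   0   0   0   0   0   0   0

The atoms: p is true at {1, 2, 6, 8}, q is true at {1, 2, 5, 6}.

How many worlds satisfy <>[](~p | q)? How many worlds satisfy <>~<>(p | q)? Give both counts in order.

For <>[](~p | q):
1: successors {1, 3, 4, 5, 7}; [](~p | q) there: 1:T, 3:T, 4:T, 5:T, 7:T. ✓
2: no successors, so <>[](~p | q) fails. ✗
3: successors {3, 4, 5, 6, 7}; [](~p | q) there: 3:T, 4:T, 5:T, 6:T, 7:T. ✓
4: successors {1, 2, 3, 5}; [](~p | q) there: 1:T, 2:T, 3:T, 5:T. ✓
5: successors {5}; [](~p | q) there: 5:T. ✓
6: successors {5, 6}; [](~p | q) there: 5:T, 6:T. ✓
7: successors {1, 2, 4}; [](~p | q) there: 1:T, 2:T, 4:T. ✓
8: no successors, so <>[](~p | q) fails. ✗
— 6 worlds.
For <>~<>(p | q):
1: successors {1, 3, 4, 5, 7}; ~<>(p | q) there: 1:F, 3:F, 4:F, 5:F, 7:F. ✗
2: no successors, so <>~<>(p | q) fails. ✗
3: successors {3, 4, 5, 6, 7}; ~<>(p | q) there: 3:F, 4:F, 5:F, 6:F, 7:F. ✗
4: successors {1, 2, 3, 5}; ~<>(p | q) there: 1:F, 2:T, 3:F, 5:F. ✓
5: successors {5}; ~<>(p | q) there: 5:F. ✗
6: successors {5, 6}; ~<>(p | q) there: 5:F, 6:F. ✗
7: successors {1, 2, 4}; ~<>(p | q) there: 1:F, 2:T, 4:F. ✓
8: no successors, so <>~<>(p | q) fails. ✗
— 2 worlds.

6 and 2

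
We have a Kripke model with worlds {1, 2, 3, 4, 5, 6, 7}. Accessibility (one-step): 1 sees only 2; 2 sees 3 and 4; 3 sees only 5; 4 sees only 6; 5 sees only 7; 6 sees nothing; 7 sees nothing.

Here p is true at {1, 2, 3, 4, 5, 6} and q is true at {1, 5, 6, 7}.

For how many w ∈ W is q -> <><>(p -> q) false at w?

4

1: q is T, <><>(p -> q) is F. ✗
2: q is F, <><>(p -> q) is T. ✓
3: q is F, <><>(p -> q) is T. ✓
4: q is F, <><>(p -> q) is F. ✓
5: q is T, <><>(p -> q) is F. ✗
6: q is T, <><>(p -> q) is F. ✗
7: q is T, <><>(p -> q) is F. ✗
Satisfying worlds: {2, 3, 4}.
So q -> <><>(p -> q) fails at the other 4 worlds.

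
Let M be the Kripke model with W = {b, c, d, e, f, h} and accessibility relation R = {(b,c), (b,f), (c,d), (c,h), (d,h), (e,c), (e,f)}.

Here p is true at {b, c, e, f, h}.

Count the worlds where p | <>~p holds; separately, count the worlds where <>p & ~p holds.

5 and 1

For p | <>~p:
b: p is T, <>~p is F. ✓
c: p is T, <>~p is T. ✓
d: p is F, <>~p is F. ✗
e: p is T, <>~p is F. ✓
f: p is T, <>~p is F. ✓
h: p is T, <>~p is F. ✓
— 5 worlds.
For <>p & ~p:
b: <>p is T, ~p is F. ✗
c: <>p is T, ~p is F. ✗
d: <>p is T, ~p is T. ✓
e: <>p is T, ~p is F. ✗
f: <>p is F, ~p is F. ✗
h: <>p is F, ~p is F. ✗
— 1 world.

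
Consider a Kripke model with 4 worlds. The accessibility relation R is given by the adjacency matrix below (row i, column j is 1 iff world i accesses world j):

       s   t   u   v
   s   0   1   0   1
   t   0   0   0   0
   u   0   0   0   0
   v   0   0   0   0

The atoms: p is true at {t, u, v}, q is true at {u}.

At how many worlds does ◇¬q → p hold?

s: ◇¬q is T, p is F. ✗
t: ◇¬q is F, p is T. ✓
u: ◇¬q is F, p is T. ✓
v: ◇¬q is F, p is T. ✓
Satisfying worlds: {t, u, v}.

3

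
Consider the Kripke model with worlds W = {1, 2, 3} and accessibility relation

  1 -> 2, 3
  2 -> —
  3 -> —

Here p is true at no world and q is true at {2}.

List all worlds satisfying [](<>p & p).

{2, 3}

1: successors {2, 3}; <>p & p there: 2:F, 3:F. ✗
2: no successors, so [](<>p & p) holds vacuously. ✓
3: no successors, so [](<>p & p) holds vacuously. ✓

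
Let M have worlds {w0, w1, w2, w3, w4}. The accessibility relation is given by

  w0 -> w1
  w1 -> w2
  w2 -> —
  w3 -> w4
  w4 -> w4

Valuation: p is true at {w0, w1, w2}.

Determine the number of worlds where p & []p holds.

w0: p is T, []p is T. ✓
w1: p is T, []p is T. ✓
w2: p is T, []p is T. ✓
w3: p is F, []p is F. ✗
w4: p is F, []p is F. ✗
Satisfying worlds: {w0, w1, w2}.

3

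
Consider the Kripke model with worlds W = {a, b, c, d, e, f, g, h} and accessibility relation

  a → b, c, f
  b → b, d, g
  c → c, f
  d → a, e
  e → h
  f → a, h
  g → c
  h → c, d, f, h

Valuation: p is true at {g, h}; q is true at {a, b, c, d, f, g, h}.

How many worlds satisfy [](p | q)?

a: successors {b, c, f}; p | q there: b:T, c:T, f:T. ✓
b: successors {b, d, g}; p | q there: b:T, d:T, g:T. ✓
c: successors {c, f}; p | q there: c:T, f:T. ✓
d: successors {a, e}; p | q there: a:T, e:F. ✗
e: successors {h}; p | q there: h:T. ✓
f: successors {a, h}; p | q there: a:T, h:T. ✓
g: successors {c}; p | q there: c:T. ✓
h: successors {c, d, f, h}; p | q there: c:T, d:T, f:T, h:T. ✓
Satisfying worlds: {a, b, c, e, f, g, h}.

7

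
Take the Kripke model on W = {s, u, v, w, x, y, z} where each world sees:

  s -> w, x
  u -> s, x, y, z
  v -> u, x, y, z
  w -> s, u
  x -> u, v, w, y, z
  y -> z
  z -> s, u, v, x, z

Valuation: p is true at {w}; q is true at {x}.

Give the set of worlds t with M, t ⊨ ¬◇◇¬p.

s: ◇◇¬p is T. ✗
u: ◇◇¬p is T. ✗
v: ◇◇¬p is T. ✗
w: ◇◇¬p is T. ✗
x: ◇◇¬p is T. ✗
y: ◇◇¬p is T. ✗
z: ◇◇¬p is T. ✗

∅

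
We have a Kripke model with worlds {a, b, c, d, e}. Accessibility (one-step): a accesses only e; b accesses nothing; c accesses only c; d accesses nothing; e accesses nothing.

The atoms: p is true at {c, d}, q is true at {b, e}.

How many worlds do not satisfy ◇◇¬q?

4

a: successors {e}; ◇¬q there: e:F. ✗
b: no successors, so ◇◇¬q fails. ✗
c: successors {c}; ◇¬q there: c:T. ✓
d: no successors, so ◇◇¬q fails. ✗
e: no successors, so ◇◇¬q fails. ✗
Satisfying worlds: {c}.
So ◇◇¬q fails at the other 4 worlds.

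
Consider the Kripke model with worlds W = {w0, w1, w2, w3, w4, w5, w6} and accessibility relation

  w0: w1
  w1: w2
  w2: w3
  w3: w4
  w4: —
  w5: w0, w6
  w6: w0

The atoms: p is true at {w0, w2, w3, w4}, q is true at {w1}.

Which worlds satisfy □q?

w0: successors {w1}; q there: w1:T. ✓
w1: successors {w2}; q there: w2:F. ✗
w2: successors {w3}; q there: w3:F. ✗
w3: successors {w4}; q there: w4:F. ✗
w4: no successors, so □q holds vacuously. ✓
w5: successors {w0, w6}; q there: w0:F, w6:F. ✗
w6: successors {w0}; q there: w0:F. ✗

{w0, w4}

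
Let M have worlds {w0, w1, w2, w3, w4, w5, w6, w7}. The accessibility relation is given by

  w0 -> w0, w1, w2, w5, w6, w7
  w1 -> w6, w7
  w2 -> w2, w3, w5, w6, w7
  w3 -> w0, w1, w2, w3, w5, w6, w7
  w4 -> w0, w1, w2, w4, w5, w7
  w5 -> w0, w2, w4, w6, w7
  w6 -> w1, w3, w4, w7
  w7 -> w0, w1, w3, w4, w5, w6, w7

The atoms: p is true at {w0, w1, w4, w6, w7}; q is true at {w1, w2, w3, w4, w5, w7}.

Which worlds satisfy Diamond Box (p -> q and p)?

{w0, w1, w2, w3, w5, w7}

w0: successors {w0, w1, w2, w5, w6, w7}; Box (p -> q and p) there: w0:F, w1:F, w2:F, w5:F, w6:T, w7:F. ✓
w1: successors {w6, w7}; Box (p -> q and p) there: w6:T, w7:F. ✓
w2: successors {w2, w3, w5, w6, w7}; Box (p -> q and p) there: w2:F, w3:F, w5:F, w6:T, w7:F. ✓
w3: successors {w0, w1, w2, w3, w5, w6, w7}; Box (p -> q and p) there: w0:F, w1:F, w2:F, w3:F, w5:F, w6:T, w7:F. ✓
w4: successors {w0, w1, w2, w4, w5, w7}; Box (p -> q and p) there: w0:F, w1:F, w2:F, w4:F, w5:F, w7:F. ✗
w5: successors {w0, w2, w4, w6, w7}; Box (p -> q and p) there: w0:F, w2:F, w4:F, w6:T, w7:F. ✓
w6: successors {w1, w3, w4, w7}; Box (p -> q and p) there: w1:F, w3:F, w4:F, w7:F. ✗
w7: successors {w0, w1, w3, w4, w5, w6, w7}; Box (p -> q and p) there: w0:F, w1:F, w3:F, w4:F, w5:F, w6:T, w7:F. ✓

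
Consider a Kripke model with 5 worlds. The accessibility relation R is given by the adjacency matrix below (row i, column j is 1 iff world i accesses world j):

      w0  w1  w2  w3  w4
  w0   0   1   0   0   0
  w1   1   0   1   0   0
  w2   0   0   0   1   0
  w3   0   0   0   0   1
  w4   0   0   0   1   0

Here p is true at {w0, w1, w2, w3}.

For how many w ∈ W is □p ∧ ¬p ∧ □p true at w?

w0: □p ∧ ¬p is F, □p is T. ✗
w1: □p ∧ ¬p is F, □p is T. ✗
w2: □p ∧ ¬p is F, □p is T. ✗
w3: □p ∧ ¬p is F, □p is F. ✗
w4: □p ∧ ¬p is T, □p is T. ✓
Satisfying worlds: {w4}.

1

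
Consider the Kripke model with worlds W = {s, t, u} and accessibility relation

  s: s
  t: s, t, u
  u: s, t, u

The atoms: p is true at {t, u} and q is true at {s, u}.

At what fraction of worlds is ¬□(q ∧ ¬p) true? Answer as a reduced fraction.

s: □(q ∧ ¬p) is T. ✗
t: □(q ∧ ¬p) is F. ✓
u: □(q ∧ ¬p) is F. ✓
That's 2 of 3 worlds, so 2/3.

2/3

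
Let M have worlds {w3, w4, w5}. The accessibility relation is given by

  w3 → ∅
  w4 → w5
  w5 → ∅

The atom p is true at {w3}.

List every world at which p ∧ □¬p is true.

w3: p is T, □¬p is T. ✓
w4: p is F, □¬p is T. ✗
w5: p is F, □¬p is T. ✗

{w3}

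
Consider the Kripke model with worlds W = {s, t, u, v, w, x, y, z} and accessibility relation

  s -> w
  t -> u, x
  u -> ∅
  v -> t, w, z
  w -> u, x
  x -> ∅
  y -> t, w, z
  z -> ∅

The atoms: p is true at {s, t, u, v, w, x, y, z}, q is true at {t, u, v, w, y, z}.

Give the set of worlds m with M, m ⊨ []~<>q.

{t, u, w, x, z}

s: successors {w}; ~<>q there: w:F. ✗
t: successors {u, x}; ~<>q there: u:T, x:T. ✓
u: no successors, so []~<>q holds vacuously. ✓
v: successors {t, w, z}; ~<>q there: t:F, w:F, z:T. ✗
w: successors {u, x}; ~<>q there: u:T, x:T. ✓
x: no successors, so []~<>q holds vacuously. ✓
y: successors {t, w, z}; ~<>q there: t:F, w:F, z:T. ✗
z: no successors, so []~<>q holds vacuously. ✓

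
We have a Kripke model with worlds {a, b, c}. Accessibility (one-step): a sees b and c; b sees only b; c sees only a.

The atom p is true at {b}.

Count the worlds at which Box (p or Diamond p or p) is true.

a: successors {b, c}; p or Diamond p or p there: b:T, c:F. ✗
b: successors {b}; p or Diamond p or p there: b:T. ✓
c: successors {a}; p or Diamond p or p there: a:T. ✓
Satisfying worlds: {b, c}.

2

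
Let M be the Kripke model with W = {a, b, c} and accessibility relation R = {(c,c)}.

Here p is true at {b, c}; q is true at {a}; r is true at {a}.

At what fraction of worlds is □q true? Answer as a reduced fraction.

2/3

a: no successors, so □q holds vacuously. ✓
b: no successors, so □q holds vacuously. ✓
c: successors {c}; q there: c:F. ✗
That's 2 of 3 worlds, so 2/3.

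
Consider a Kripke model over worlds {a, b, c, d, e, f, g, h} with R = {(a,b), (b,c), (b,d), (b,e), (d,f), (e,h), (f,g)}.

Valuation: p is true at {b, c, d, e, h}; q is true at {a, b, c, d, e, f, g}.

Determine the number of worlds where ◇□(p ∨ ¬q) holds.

a: successors {b}; □(p ∨ ¬q) there: b:T. ✓
b: successors {c, d, e}; □(p ∨ ¬q) there: c:T, d:F, e:T. ✓
c: no successors, so ◇□(p ∨ ¬q) fails. ✗
d: successors {f}; □(p ∨ ¬q) there: f:F. ✗
e: successors {h}; □(p ∨ ¬q) there: h:T. ✓
f: successors {g}; □(p ∨ ¬q) there: g:T. ✓
g: no successors, so ◇□(p ∨ ¬q) fails. ✗
h: no successors, so ◇□(p ∨ ¬q) fails. ✗
Satisfying worlds: {a, b, e, f}.

4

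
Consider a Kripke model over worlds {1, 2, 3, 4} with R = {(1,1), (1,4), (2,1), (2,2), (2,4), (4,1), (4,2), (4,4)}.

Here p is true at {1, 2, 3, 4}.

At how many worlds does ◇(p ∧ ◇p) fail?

1: successors {1, 4}; p ∧ ◇p there: 1:T, 4:T. ✓
2: successors {1, 2, 4}; p ∧ ◇p there: 1:T, 2:T, 4:T. ✓
3: no successors, so ◇(p ∧ ◇p) fails. ✗
4: successors {1, 2, 4}; p ∧ ◇p there: 1:T, 2:T, 4:T. ✓
Satisfying worlds: {1, 2, 4}.
So ◇(p ∧ ◇p) fails at the other 1 world.

1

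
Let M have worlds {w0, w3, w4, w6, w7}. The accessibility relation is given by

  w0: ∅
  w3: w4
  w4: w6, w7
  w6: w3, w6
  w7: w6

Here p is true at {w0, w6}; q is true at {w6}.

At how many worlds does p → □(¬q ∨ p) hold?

5

w0: p is T, □(¬q ∨ p) is T. ✓
w3: p is F, □(¬q ∨ p) is T. ✓
w4: p is F, □(¬q ∨ p) is T. ✓
w6: p is T, □(¬q ∨ p) is T. ✓
w7: p is F, □(¬q ∨ p) is T. ✓
Satisfying worlds: {w0, w3, w4, w6, w7}.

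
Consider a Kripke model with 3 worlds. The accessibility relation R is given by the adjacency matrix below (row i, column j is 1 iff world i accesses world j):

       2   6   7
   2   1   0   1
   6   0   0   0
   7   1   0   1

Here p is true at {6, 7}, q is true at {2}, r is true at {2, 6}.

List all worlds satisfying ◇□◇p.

2: successors {2, 7}; □◇p there: 2:T, 7:T. ✓
6: no successors, so ◇□◇p fails. ✗
7: successors {2, 7}; □◇p there: 2:T, 7:T. ✓

{2, 7}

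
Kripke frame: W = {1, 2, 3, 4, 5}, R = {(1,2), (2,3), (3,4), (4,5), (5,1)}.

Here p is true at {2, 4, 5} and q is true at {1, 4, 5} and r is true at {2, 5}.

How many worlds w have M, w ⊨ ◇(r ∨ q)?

4

1: successors {2}; r ∨ q there: 2:T. ✓
2: successors {3}; r ∨ q there: 3:F. ✗
3: successors {4}; r ∨ q there: 4:T. ✓
4: successors {5}; r ∨ q there: 5:T. ✓
5: successors {1}; r ∨ q there: 1:T. ✓
Satisfying worlds: {1, 3, 4, 5}.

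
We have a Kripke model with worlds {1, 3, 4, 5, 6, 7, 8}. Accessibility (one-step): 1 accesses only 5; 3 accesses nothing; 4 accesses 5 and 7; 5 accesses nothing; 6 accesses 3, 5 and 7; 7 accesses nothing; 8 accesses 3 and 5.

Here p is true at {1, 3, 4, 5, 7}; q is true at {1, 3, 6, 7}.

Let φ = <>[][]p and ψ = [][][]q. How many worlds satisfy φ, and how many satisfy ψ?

4 and 7

For <>[][]p:
1: successors {5}; [][]p there: 5:T. ✓
3: no successors, so <>[][]p fails. ✗
4: successors {5, 7}; [][]p there: 5:T, 7:T. ✓
5: no successors, so <>[][]p fails. ✗
6: successors {3, 5, 7}; [][]p there: 3:T, 5:T, 7:T. ✓
7: no successors, so <>[][]p fails. ✗
8: successors {3, 5}; [][]p there: 3:T, 5:T. ✓
— 4 worlds.
For [][][]q:
1: successors {5}; [][]q there: 5:T. ✓
3: no successors, so [][][]q holds vacuously. ✓
4: successors {5, 7}; [][]q there: 5:T, 7:T. ✓
5: no successors, so [][][]q holds vacuously. ✓
6: successors {3, 5, 7}; [][]q there: 3:T, 5:T, 7:T. ✓
7: no successors, so [][][]q holds vacuously. ✓
8: successors {3, 5}; [][]q there: 3:T, 5:T. ✓
— 7 worlds.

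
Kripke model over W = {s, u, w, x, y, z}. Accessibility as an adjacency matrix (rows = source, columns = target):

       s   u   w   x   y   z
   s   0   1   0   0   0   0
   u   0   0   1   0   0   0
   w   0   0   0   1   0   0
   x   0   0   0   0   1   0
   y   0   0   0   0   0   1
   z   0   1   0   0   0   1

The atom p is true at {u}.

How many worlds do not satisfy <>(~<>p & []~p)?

1

s: successors {u}; ~<>p & []~p there: u:T. ✓
u: successors {w}; ~<>p & []~p there: w:T. ✓
w: successors {x}; ~<>p & []~p there: x:T. ✓
x: successors {y}; ~<>p & []~p there: y:T. ✓
y: successors {z}; ~<>p & []~p there: z:F. ✗
z: successors {u, z}; ~<>p & []~p there: u:T, z:F. ✓
Satisfying worlds: {s, u, w, x, z}.
So <>(~<>p & []~p) fails at the other 1 world.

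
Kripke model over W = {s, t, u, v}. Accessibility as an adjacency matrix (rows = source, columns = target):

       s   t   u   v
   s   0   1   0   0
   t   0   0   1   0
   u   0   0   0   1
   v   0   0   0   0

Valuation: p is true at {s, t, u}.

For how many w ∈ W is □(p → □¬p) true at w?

s: successors {t}; p → □¬p there: t:F. ✗
t: successors {u}; p → □¬p there: u:T. ✓
u: successors {v}; p → □¬p there: v:T. ✓
v: no successors, so □(p → □¬p) holds vacuously. ✓
Satisfying worlds: {t, u, v}.

3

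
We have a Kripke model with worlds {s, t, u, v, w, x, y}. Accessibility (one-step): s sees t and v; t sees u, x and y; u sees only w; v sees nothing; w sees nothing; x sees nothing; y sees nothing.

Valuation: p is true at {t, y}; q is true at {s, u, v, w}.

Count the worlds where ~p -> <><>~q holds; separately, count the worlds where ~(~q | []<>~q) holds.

For ~p -> <><>~q:
s: ~p is T, <><>~q is T. ✓
t: ~p is F, <><>~q is F. ✓
u: ~p is T, <><>~q is F. ✗
v: ~p is T, <><>~q is F. ✗
w: ~p is T, <><>~q is F. ✗
x: ~p is T, <><>~q is F. ✗
y: ~p is F, <><>~q is F. ✓
— 3 worlds.
For ~(~q | []<>~q):
s: ~q | []<>~q is F. ✓
t: ~q | []<>~q is T. ✗
u: ~q | []<>~q is F. ✓
v: ~q | []<>~q is T. ✗
w: ~q | []<>~q is T. ✗
x: ~q | []<>~q is T. ✗
y: ~q | []<>~q is T. ✗
— 2 worlds.

3 and 2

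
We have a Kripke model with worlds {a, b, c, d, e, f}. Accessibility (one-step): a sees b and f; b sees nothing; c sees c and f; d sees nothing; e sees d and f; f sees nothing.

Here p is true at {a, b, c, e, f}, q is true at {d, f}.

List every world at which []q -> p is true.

{a, b, c, e, f}

a: []q is F, p is T. ✓
b: []q is T, p is T. ✓
c: []q is F, p is T. ✓
d: []q is T, p is F. ✗
e: []q is T, p is T. ✓
f: []q is T, p is T. ✓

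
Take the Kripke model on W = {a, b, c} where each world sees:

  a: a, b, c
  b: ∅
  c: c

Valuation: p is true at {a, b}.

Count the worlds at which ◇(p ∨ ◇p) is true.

1

a: successors {a, b, c}; p ∨ ◇p there: a:T, b:T, c:F. ✓
b: no successors, so ◇(p ∨ ◇p) fails. ✗
c: successors {c}; p ∨ ◇p there: c:F. ✗
Satisfying worlds: {a}.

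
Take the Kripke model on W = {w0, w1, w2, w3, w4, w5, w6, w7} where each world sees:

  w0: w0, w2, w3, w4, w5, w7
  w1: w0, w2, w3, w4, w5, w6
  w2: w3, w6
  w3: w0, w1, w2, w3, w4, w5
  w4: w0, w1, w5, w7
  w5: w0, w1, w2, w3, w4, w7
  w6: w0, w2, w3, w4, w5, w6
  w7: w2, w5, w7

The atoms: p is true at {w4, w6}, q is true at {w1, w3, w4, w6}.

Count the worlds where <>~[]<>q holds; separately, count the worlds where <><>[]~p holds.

For <>~[]<>q:
w0: successors {w0, w2, w3, w4, w5, w7}; ~[]<>q there: w0:T, w2:F, w3:F, w4:T, w5:T, w7:T. ✓
w1: successors {w0, w2, w3, w4, w5, w6}; ~[]<>q there: w0:T, w2:F, w3:F, w4:T, w5:T, w6:F. ✓
w2: successors {w3, w6}; ~[]<>q there: w3:F, w6:F. ✗
w3: successors {w0, w1, w2, w3, w4, w5}; ~[]<>q there: w0:T, w1:F, w2:F, w3:F, w4:T, w5:T. ✓
w4: successors {w0, w1, w5, w7}; ~[]<>q there: w0:T, w1:F, w5:T, w7:T. ✓
w5: successors {w0, w1, w2, w3, w4, w7}; ~[]<>q there: w0:T, w1:F, w2:F, w3:F, w4:T, w7:T. ✓
w6: successors {w0, w2, w3, w4, w5, w6}; ~[]<>q there: w0:T, w2:F, w3:F, w4:T, w5:T, w6:F. ✓
w7: successors {w2, w5, w7}; ~[]<>q there: w2:F, w5:T, w7:T. ✓
— 7 worlds.
For <><>[]~p:
w0: successors {w0, w2, w3, w4, w5, w7}; <>[]~p there: w0:T, w2:F, w3:T, w4:T, w5:T, w7:T. ✓
w1: successors {w0, w2, w3, w4, w5, w6}; <>[]~p there: w0:T, w2:F, w3:T, w4:T, w5:T, w6:T. ✓
w2: successors {w3, w6}; <>[]~p there: w3:T, w6:T. ✓
w3: successors {w0, w1, w2, w3, w4, w5}; <>[]~p there: w0:T, w1:T, w2:F, w3:T, w4:T, w5:T. ✓
w4: successors {w0, w1, w5, w7}; <>[]~p there: w0:T, w1:T, w5:T, w7:T. ✓
w5: successors {w0, w1, w2, w3, w4, w7}; <>[]~p there: w0:T, w1:T, w2:F, w3:T, w4:T, w7:T. ✓
w6: successors {w0, w2, w3, w4, w5, w6}; <>[]~p there: w0:T, w2:F, w3:T, w4:T, w5:T, w6:T. ✓
w7: successors {w2, w5, w7}; <>[]~p there: w2:F, w5:T, w7:T. ✓
— 8 worlds.

7 and 8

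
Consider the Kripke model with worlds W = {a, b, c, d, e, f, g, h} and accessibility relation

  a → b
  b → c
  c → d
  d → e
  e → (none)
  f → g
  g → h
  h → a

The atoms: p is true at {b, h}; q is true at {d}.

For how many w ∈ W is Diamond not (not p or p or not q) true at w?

0

a: successors {b}; not (not p or p or not q) there: b:F. ✗
b: successors {c}; not (not p or p or not q) there: c:F. ✗
c: successors {d}; not (not p or p or not q) there: d:F. ✗
d: successors {e}; not (not p or p or not q) there: e:F. ✗
e: no successors, so Diamond not (not p or p or not q) fails. ✗
f: successors {g}; not (not p or p or not q) there: g:F. ✗
g: successors {h}; not (not p or p or not q) there: h:F. ✗
h: successors {a}; not (not p or p or not q) there: a:F. ✗
Satisfying worlds: ∅.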